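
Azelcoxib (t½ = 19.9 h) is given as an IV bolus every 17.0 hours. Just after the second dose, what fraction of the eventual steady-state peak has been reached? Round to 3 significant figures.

k = ln 2 / 19.9 = 0.03483 h⁻¹
f_n = 1 − e^(−nkτ) = 1 − e^(−2 × 0.03483 × 17.0) = 1 − e^(−1.184) = 1 − 0.3060 ≈ 0.694

0.694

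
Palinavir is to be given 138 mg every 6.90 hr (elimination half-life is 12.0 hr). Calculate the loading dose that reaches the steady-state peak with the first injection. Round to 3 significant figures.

420 mg

k = ln 2 / 12.0 = 0.05776 hr⁻¹
Accumulation ratio R = 1 / (1 − e^(−kτ)) = 1 / (1 − e^(−0.05776×6.90)) = 1 / (1 − 0.6713) = 3.042
Loading dose = maintenance dose × R = 138 × 3.042 ≈ 420 mg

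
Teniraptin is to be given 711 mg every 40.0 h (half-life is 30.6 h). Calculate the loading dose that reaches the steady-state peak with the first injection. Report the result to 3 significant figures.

1190 mg

k = ln 2 / 30.6 = 0.02265 h⁻¹
Accumulation ratio R = 1 / (1 − e^(−kτ)) = 1 / (1 − e^(−0.02265×40.0)) = 1 / (1 − 0.4041) = 1.678
Loading dose = maintenance dose × R = 711 × 1.678 ≈ 1190 mg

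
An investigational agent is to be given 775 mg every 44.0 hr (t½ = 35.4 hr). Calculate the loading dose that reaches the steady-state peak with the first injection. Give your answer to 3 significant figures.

1340 mg

k = ln 2 / 35.4 = 0.01958 hr⁻¹
Accumulation ratio R = 1 / (1 − e^(−kτ)) = 1 / (1 − e^(−0.01958×44.0)) = 1 / (1 − 0.4225) = 1.732
Loading dose = maintenance dose × R = 775 × 1.732 ≈ 1340 mg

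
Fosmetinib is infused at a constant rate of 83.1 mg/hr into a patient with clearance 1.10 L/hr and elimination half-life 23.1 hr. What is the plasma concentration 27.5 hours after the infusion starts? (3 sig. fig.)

42.4 mg/L

Css = rate / CL = 83.1 / 1.10 = 75.55 mg/L
k = ln 2 / 23.1 = 0.03001 hr⁻¹
C(t) = Css (1 − e^(−kt)) = 75.55 × (1 − e^(−0.8252)) = 75.55 × 0.5618 ≈ 42.4 mg/L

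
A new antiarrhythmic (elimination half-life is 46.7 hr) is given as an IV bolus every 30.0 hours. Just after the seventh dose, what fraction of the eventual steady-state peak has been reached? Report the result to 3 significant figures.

0.956

k = ln 2 / 46.7 = 0.01484 hr⁻¹
f_n = 1 − e^(−nkτ) = 1 − e^(−7 × 0.01484 × 30.0) = 1 − e^(−3.117) = 1 − 0.04429 ≈ 0.956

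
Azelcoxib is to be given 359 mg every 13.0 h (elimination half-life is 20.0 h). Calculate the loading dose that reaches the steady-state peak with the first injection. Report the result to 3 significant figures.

k = ln 2 / 20.0 = 0.03466 h⁻¹
Accumulation ratio R = 1 / (1 − e^(−kτ)) = 1 / (1 − e^(−0.03466×13.0)) = 1 / (1 − 0.6373) = 2.757
Loading dose = maintenance dose × R = 359 × 2.757 ≈ 990 mg

990 mg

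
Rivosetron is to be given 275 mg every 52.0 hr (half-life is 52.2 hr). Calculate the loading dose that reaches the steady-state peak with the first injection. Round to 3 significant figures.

k = ln 2 / 52.2 = 0.01328 hr⁻¹
Accumulation ratio R = 1 / (1 − e^(−kτ)) = 1 / (1 − e^(−0.01328×52.0)) = 1 / (1 − 0.5013) = 2.005
Loading dose = maintenance dose × R = 275 × 2.005 ≈ 551 mg

551 mg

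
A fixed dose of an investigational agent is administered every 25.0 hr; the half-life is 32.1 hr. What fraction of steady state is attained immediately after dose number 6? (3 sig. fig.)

k = ln 2 / 32.1 = 0.02159 hr⁻¹
f_n = 1 − e^(−nkτ) = 1 − e^(−6 × 0.02159 × 25.0) = 1 − e^(−3.239) = 1 − 0.03920 ≈ 0.961

0.961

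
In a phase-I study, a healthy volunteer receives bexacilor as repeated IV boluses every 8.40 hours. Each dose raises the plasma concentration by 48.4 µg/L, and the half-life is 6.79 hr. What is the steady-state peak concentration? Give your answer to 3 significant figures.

84.1 µg/L

k = ln 2 / 6.79 = 0.1021 hr⁻¹
Fraction remaining after one interval: e^(−kτ) = e^(−0.1021 × 8.40) = 0.4242
R = 1 / (1 − 0.4242) = 1.737
Css,max = 48.4 × 1.737 ≈ 84.1 µg/L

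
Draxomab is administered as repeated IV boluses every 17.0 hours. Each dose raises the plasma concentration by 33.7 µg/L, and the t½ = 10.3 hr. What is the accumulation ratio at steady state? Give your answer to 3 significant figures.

k = ln 2 / 10.3 = 0.06730 hr⁻¹
Fraction remaining after one interval: e^(−kτ) = e^(−0.06730 × 17.0) = 0.3185
R = 1 / (1 − 0.3185) = 1 / 0.6815 ≈ 1.47

1.47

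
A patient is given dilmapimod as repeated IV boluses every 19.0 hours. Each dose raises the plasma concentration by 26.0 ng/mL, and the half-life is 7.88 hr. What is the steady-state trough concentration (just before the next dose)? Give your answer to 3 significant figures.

6.02 ng/mL

k = ln 2 / 7.88 = 0.08796 hr⁻¹
Fraction remaining after one interval: e^(−kτ) = e^(−0.08796 × 19.0) = 0.1880
R = 1 / (1 − 0.1880) = 1.232
Css,max = 26.0 × 1.232 = 32.02 ng/mL
Css,min = Css,max × e^(−kτ) = 32.02 × 0.1880 ≈ 6.02 ng/mL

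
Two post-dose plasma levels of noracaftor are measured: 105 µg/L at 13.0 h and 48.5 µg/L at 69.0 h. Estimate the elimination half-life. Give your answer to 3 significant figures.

k = ln(C₁/C₂) / (t₂ − t₁) = ln(105/48.5) / (69.0 − 13.0)
  = 0.7724 / 56.00 = 0.01379 h⁻¹
t½ = ln 2 / k = ln 2 / 0.01379 ≈ 50.3 hours

50.3 hours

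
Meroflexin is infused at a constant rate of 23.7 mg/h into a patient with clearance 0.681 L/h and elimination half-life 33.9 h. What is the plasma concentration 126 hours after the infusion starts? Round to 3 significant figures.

Css = rate / CL = 23.7 / 0.681 = 34.80 mg/L
k = ln 2 / 33.9 = 0.02045 h⁻¹
C(t) = Css (1 − e^(−kt)) = 34.80 × (1 − e^(−2.576)) = 34.80 × 0.9239 ≈ 32.2 mg/L

32.2 mg/L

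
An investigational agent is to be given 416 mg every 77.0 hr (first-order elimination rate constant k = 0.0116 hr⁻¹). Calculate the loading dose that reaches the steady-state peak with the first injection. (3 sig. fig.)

Accumulation ratio R = 1 / (1 − e^(−kτ)) = 1 / (1 − e^(−0.01160×77.0)) = 1 / (1 − 0.4093) = 1.693
Loading dose = maintenance dose × R = 416 × 1.693 ≈ 704 mg

704 mg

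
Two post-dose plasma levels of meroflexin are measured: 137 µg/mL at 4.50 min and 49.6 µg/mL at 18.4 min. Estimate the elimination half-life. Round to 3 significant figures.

9.48 minutes

k = ln(C₁/C₂) / (t₂ − t₁) = ln(137/49.6) / (18.4 − 4.50)
  = 1.016 / 13.90 = 0.07309 min⁻¹
t½ = ln 2 / k = ln 2 / 0.07309 ≈ 9.48 minutes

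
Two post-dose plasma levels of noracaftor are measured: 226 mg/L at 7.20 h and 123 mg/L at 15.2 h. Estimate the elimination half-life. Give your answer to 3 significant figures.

k = ln(C₁/C₂) / (t₂ − t₁) = ln(226/123) / (15.2 − 7.20)
  = 0.6084 / 8.000 = 0.07604 h⁻¹
t½ = ln 2 / k = ln 2 / 0.07604 ≈ 9.12 hours

9.12 hours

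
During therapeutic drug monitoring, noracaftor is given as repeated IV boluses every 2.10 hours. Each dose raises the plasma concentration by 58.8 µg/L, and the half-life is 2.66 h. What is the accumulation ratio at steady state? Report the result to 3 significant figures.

k = ln 2 / 2.66 = 0.2606 h⁻¹
Fraction remaining after one interval: e^(−kτ) = e^(−0.2606 × 2.10) = 0.5786
R = 1 / (1 − 0.5786) = 1 / 0.4214 ≈ 2.37

2.37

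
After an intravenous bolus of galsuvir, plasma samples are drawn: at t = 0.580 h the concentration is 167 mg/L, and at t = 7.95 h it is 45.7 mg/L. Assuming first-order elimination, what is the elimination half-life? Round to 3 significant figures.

3.94 hours

k = ln(C₁/C₂) / (t₂ − t₁) = ln(167/45.7) / (7.95 − 0.580)
  = 1.296 / 7.370 = 0.1758 h⁻¹
t½ = ln 2 / k = ln 2 / 0.1758 ≈ 3.94 hours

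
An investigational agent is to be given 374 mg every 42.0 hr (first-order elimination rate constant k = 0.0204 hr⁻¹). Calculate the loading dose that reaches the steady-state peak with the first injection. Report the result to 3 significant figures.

Accumulation ratio R = 1 / (1 − e^(−kτ)) = 1 / (1 − e^(−0.02040×42.0)) = 1 / (1 − 0.4245) = 1.738
Loading dose = maintenance dose × R = 374 × 1.738 ≈ 650 mg

650 mg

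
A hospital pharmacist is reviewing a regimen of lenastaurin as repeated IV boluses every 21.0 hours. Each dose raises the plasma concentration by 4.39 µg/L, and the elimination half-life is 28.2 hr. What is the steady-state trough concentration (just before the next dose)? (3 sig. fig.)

6.50 µg/L

k = ln 2 / 28.2 = 0.02458 hr⁻¹
Fraction remaining after one interval: e^(−kτ) = e^(−0.02458 × 21.0) = 0.5968
R = 1 / (1 − 0.5968) = 2.480
Css,max = 4.39 × 2.480 = 10.89 µg/L
Css,min = Css,max × e^(−kτ) = 10.89 × 0.5968 ≈ 6.50 µg/L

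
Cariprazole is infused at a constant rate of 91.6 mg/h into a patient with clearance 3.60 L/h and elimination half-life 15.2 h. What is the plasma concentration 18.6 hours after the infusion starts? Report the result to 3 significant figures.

Css = rate / CL = 91.6 / 3.60 = 25.44 mg/L
k = ln 2 / 15.2 = 0.04560 h⁻¹
C(t) = Css (1 − e^(−kt)) = 25.44 × (1 − e^(−0.8482)) = 25.44 × 0.5718 ≈ 14.5 mg/L

14.5 mg/L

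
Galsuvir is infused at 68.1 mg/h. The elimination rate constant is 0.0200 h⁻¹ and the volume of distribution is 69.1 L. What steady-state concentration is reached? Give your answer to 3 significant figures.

CL = k · V = 0.0200 × 69.1 = 1.382 L/h
Css = rate / CL = 68.1 / 1.382 ≈ 49.3 mg/L

49.3 mg/L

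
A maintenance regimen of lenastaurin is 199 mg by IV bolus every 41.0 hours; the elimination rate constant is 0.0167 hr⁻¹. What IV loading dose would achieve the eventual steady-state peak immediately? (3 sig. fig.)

Accumulation ratio R = 1 / (1 − e^(−kτ)) = 1 / (1 − e^(−0.01670×41.0)) = 1 / (1 − 0.5042) = 2.017
Loading dose = maintenance dose × R = 199 × 2.017 ≈ 401 mg

401 mg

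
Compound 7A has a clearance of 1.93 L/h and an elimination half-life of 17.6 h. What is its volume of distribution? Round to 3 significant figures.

49.0 L

k = ln 2 / t½ = ln 2 / 17.6 = 0.03938 h⁻¹
V = CL / k = 1.93 / 0.03938 ≈ 49.0 L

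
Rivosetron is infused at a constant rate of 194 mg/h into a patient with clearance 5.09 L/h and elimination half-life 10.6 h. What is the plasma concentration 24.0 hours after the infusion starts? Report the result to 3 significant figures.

Css = rate / CL = 194 / 5.09 = 38.11 mg/L
k = ln 2 / 10.6 = 0.06539 h⁻¹
C(t) = Css (1 − e^(−kt)) = 38.11 × (1 − e^(−1.569)) = 38.11 × 0.7918 ≈ 30.2 mg/L

30.2 mg/L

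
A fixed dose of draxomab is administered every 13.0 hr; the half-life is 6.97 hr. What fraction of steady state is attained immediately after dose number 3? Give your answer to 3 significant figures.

0.979

k = ln 2 / 6.97 = 0.09945 hr⁻¹
f_n = 1 − e^(−nkτ) = 1 − e^(−3 × 0.09945 × 13.0) = 1 − e^(−3.878) = 1 − 0.02068 ≈ 0.979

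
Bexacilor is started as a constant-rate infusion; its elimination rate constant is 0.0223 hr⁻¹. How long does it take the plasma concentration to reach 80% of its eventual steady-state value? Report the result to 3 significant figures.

f = 1 − e^(−kt)  ⇒  t = −ln(1 − f) / k
t = −ln(1 − 0.8) / 0.02230 = 1.609 / 0.02230 ≈ 72.2 hours

72.2 hours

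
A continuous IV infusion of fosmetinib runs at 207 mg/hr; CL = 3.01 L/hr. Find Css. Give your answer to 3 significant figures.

68.8 mg/L

Css = infusion rate / CL = 207 / 3.01 ≈ 68.8 mg/L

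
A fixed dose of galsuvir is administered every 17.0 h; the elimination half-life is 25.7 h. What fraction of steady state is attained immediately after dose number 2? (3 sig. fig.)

k = ln 2 / 25.7 = 0.02697 h⁻¹
f_n = 1 − e^(−nkτ) = 1 − e^(−2 × 0.02697 × 17.0) = 1 − e^(−0.9170) = 1 − 0.3997 ≈ 0.600

0.600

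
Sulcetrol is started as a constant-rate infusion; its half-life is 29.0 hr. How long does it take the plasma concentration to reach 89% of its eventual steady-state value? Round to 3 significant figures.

k = ln 2 / 29.0 = 0.02390 hr⁻¹
f = 1 − e^(−kt)  ⇒  t = −ln(1 − f) / k
t = −ln(1 − 0.89) / 0.02390 = 2.207 / 0.02390 ≈ 92.3 hours

92.3 hours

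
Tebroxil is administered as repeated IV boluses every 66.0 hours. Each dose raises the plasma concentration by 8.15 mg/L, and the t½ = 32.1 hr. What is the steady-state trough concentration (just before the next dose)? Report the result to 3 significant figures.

k = ln 2 / 32.1 = 0.02159 hr⁻¹
Fraction remaining after one interval: e^(−kτ) = e^(−0.02159 × 66.0) = 0.2405
R = 1 / (1 − 0.2405) = 1.317
Css,max = 8.15 × 1.317 = 10.73 mg/L
Css,min = Css,max × e^(−kτ) = 10.73 × 0.2405 ≈ 2.58 mg/L

2.58 mg/L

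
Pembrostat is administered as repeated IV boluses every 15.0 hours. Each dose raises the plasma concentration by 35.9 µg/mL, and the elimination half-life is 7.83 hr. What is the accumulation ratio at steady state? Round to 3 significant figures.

1.36

k = ln 2 / 7.83 = 0.08852 hr⁻¹
Fraction remaining after one interval: e^(−kτ) = e^(−0.08852 × 15.0) = 0.2650
R = 1 / (1 − 0.2650) = 1 / 0.7350 ≈ 1.36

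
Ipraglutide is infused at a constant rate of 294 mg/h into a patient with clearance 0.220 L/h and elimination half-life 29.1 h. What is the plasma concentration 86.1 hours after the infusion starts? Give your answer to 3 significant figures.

1160 mg/L

Css = rate / CL = 294 / 0.220 = 1336 mg/L
k = ln 2 / 29.1 = 0.02382 h⁻¹
C(t) = Css (1 − e^(−kt)) = 1336 × (1 − e^(−2.051)) = 1336 × 0.8714 ≈ 1160 mg/L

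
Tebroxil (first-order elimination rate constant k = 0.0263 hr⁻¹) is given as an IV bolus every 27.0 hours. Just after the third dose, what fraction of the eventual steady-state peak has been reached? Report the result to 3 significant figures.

f_n = 1 − e^(−nkτ) = 1 − e^(−3 × 0.02630 × 27.0) = 1 − e^(−2.130) = 1 − 0.1188 ≈ 0.881

0.881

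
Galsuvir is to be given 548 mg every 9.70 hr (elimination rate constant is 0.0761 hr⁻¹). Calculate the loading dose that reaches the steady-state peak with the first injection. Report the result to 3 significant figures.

1050 mg

Accumulation ratio R = 1 / (1 − e^(−kτ)) = 1 / (1 − e^(−0.07610×9.70)) = 1 / (1 − 0.4780) = 1.916
Loading dose = maintenance dose × R = 548 × 1.916 ≈ 1050 mg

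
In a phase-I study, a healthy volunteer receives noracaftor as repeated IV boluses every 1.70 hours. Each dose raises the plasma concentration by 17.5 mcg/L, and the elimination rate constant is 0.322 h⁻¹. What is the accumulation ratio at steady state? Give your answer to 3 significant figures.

Fraction remaining after one interval: e^(−kτ) = e^(−0.3220 × 1.70) = 0.5785
R = 1 / (1 − 0.5785) = 1 / 0.4215 ≈ 2.37

2.37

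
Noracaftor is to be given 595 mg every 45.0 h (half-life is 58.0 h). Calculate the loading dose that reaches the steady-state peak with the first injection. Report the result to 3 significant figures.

k = ln 2 / 58.0 = 0.01195 h⁻¹
Accumulation ratio R = 1 / (1 − e^(−kτ)) = 1 / (1 − e^(−0.01195×45.0)) = 1 / (1 − 0.5840) = 2.404
Loading dose = maintenance dose × R = 595 × 2.404 ≈ 1430 mg

1430 mg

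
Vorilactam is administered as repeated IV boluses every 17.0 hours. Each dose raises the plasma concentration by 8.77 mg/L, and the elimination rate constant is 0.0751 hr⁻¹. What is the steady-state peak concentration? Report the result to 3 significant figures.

12.2 mg/L

Fraction remaining after one interval: e^(−kτ) = e^(−0.07510 × 17.0) = 0.2790
R = 1 / (1 − 0.2790) = 1.387
Css,max = 8.77 × 1.387 ≈ 12.2 mg/L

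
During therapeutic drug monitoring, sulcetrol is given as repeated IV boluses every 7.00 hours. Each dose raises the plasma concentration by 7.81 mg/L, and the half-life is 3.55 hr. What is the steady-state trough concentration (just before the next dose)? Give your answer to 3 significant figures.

k = ln 2 / 3.55 = 0.1953 hr⁻¹
Fraction remaining after one interval: e^(−kτ) = e^(−0.1953 × 7.00) = 0.2549
R = 1 / (1 − 0.2549) = 1.342
Css,max = 7.81 × 1.342 = 10.48 mg/L
Css,min = Css,max × e^(−kτ) = 10.48 × 0.2549 ≈ 2.67 mg/L

2.67 mg/L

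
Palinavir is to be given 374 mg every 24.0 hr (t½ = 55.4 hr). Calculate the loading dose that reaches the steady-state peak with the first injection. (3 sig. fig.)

k = ln 2 / 55.4 = 0.01251 hr⁻¹
Accumulation ratio R = 1 / (1 − e^(−kτ)) = 1 / (1 − e^(−0.01251×24.0)) = 1 / (1 − 0.7406) = 3.855
Loading dose = maintenance dose × R = 374 × 3.855 ≈ 1440 mg

1440 mg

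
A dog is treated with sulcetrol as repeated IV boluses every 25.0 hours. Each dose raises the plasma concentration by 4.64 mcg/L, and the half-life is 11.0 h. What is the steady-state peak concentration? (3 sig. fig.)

5.85 mcg/L

k = ln 2 / 11.0 = 0.06301 h⁻¹
Fraction remaining after one interval: e^(−kτ) = e^(−0.06301 × 25.0) = 0.2069
R = 1 / (1 − 0.2069) = 1.261
Css,max = 4.64 × 1.261 ≈ 5.85 mcg/L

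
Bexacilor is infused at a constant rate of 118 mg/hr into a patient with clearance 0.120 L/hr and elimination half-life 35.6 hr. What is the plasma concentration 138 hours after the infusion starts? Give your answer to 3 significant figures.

Css = rate / CL = 118 / 0.120 = 983.3 mg/L
k = ln 2 / 35.6 = 0.01947 hr⁻¹
C(t) = Css (1 − e^(−kt)) = 983.3 × (1 − e^(−2.687)) = 983.3 × 0.9319 ≈ 916 mg/L

916 mg/L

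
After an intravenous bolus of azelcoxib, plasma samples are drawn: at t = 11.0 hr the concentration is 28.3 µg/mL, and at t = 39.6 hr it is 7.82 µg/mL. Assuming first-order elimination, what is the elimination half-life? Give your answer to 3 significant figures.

15.4 hours

k = ln(C₁/C₂) / (t₂ − t₁) = ln(28.3/7.82) / (39.6 − 11.0)
  = 1.286 / 28.60 = 0.04497 hr⁻¹
t½ = ln 2 / k = ln 2 / 0.04497 ≈ 15.4 hours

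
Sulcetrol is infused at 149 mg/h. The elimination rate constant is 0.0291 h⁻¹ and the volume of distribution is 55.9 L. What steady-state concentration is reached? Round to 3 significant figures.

CL = k · V = 0.0291 × 55.9 = 1.627 L/h
Css = rate / CL = 149 / 1.627 ≈ 91.6 µg/mL

91.6 µg/mL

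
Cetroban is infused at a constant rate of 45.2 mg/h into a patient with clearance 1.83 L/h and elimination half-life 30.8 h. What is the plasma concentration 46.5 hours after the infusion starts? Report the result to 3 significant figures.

16.0 µg/mL

Css = rate / CL = 45.2 / 1.83 = 24.70 µg/mL
k = ln 2 / 30.8 = 0.02250 h⁻¹
C(t) = Css (1 − e^(−kt)) = 24.70 × (1 − e^(−1.046)) = 24.70 × 0.6488 ≈ 16.0 µg/mL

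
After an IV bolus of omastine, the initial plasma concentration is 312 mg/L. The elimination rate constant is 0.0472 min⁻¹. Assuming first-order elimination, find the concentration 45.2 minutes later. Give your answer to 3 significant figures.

36.9 mg/L

C(t) = C₀ e^(−kt) = 312 × e^(−0.04720 × 45.2) = 312 × e^(−2.133) = 312 × 0.1184 ≈ 36.9 mg/L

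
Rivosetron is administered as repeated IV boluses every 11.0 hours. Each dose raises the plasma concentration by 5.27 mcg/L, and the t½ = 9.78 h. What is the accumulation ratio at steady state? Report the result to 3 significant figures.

k = ln 2 / 9.78 = 0.07087 h⁻¹
Fraction remaining after one interval: e^(−kτ) = e^(−0.07087 × 11.0) = 0.4586
R = 1 / (1 − 0.4586) = 1 / 0.5414 ≈ 1.85

1.85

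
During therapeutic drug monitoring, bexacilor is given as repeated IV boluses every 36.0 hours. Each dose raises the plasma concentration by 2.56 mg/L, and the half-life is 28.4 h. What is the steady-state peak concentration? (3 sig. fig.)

k = ln 2 / 28.4 = 0.02441 h⁻¹
Fraction remaining after one interval: e^(−kτ) = e^(−0.02441 × 36.0) = 0.4153
R = 1 / (1 − 0.4153) = 1.710
Css,max = 2.56 × 1.710 ≈ 4.38 mg/L

4.38 mg/L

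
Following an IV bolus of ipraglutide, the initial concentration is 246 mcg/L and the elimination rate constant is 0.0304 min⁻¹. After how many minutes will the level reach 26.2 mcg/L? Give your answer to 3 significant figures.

73.7 minutes

C(t) = C₀ e^(−kt)  ⇒  t = ln(C₀/C) / k
t = ln(246/26.2) / 0.03040 = 2.240 / 0.03040 ≈ 73.7 minutes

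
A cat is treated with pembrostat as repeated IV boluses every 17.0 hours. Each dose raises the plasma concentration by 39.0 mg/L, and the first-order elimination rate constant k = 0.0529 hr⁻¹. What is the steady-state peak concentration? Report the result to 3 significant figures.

Fraction remaining after one interval: e^(−kτ) = e^(−0.05290 × 17.0) = 0.4069
R = 1 / (1 − 0.4069) = 1.686
Css,max = 39.0 × 1.686 ≈ 65.8 mg/L

65.8 mg/L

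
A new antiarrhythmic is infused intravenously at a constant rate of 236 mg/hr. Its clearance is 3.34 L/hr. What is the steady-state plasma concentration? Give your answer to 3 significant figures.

Css = infusion rate / CL = 236 / 3.34 ≈ 70.7 µg/mL

70.7 µg/mL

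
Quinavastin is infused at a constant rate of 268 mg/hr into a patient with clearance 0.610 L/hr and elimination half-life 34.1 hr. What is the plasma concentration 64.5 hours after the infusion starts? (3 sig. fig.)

Css = rate / CL = 268 / 0.610 = 439.3 mg/L
k = ln 2 / 34.1 = 0.02033 hr⁻¹
C(t) = Css (1 − e^(−kt)) = 439.3 × (1 − e^(−1.311)) = 439.3 × 0.7305 ≈ 321 mg/L

321 mg/L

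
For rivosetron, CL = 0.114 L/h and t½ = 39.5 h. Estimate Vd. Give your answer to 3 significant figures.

k = ln 2 / t½ = ln 2 / 39.5 = 0.01755 h⁻¹
V = CL / k = 0.114 / 0.01755 ≈ 6.50 L

6.50 L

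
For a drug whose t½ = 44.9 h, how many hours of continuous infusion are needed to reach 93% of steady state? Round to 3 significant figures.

k = ln 2 / 44.9 = 0.01544 h⁻¹
f = 1 − e^(−kt)  ⇒  t = −ln(1 − f) / k
t = −ln(1 − 0.93) / 0.01544 = 2.659 / 0.01544 ≈ 172 hours

172 hours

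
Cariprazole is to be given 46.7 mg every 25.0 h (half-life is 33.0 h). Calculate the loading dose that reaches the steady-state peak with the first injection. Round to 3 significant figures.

k = ln 2 / 33.0 = 0.02100 h⁻¹
Accumulation ratio R = 1 / (1 − e^(−kτ)) = 1 / (1 − e^(−0.02100×25.0)) = 1 / (1 − 0.5915) = 2.448
Loading dose = maintenance dose × R = 46.7 × 2.448 ≈ 114 mg

114 mg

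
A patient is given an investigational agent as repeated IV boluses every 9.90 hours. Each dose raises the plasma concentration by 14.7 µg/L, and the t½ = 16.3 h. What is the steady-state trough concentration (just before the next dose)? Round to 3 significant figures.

28.1 µg/L

k = ln 2 / 16.3 = 0.04252 h⁻¹
Fraction remaining after one interval: e^(−kτ) = e^(−0.04252 × 9.90) = 0.6564
R = 1 / (1 − 0.6564) = 2.910
Css,max = 14.7 × 2.910 = 42.78 µg/L
Css,min = Css,max × e^(−kτ) = 42.78 × 0.6564 ≈ 28.1 µg/L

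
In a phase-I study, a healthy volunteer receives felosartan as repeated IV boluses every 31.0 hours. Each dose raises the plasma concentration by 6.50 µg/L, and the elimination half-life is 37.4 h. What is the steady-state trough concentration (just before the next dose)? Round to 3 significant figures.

8.37 µg/L

k = ln 2 / 37.4 = 0.01853 h⁻¹
Fraction remaining after one interval: e^(−kτ) = e^(−0.01853 × 31.0) = 0.5630
R = 1 / (1 − 0.5630) = 2.288
Css,max = 6.50 × 2.288 = 14.87 µg/L
Css,min = Css,max × e^(−kτ) = 14.87 × 0.5630 ≈ 8.37 µg/L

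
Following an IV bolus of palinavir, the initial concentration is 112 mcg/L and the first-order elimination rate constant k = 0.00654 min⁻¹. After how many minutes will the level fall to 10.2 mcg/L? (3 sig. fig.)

366 minutes

C(t) = C₀ e^(−kt)  ⇒  t = ln(C₀/C) / k
t = ln(112/10.2) / 0.006540 = 2.396 / 0.006540 ≈ 366 minutes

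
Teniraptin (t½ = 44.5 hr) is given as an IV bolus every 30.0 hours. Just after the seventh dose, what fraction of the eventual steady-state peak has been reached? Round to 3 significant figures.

0.962

k = ln 2 / 44.5 = 0.01558 hr⁻¹
f_n = 1 − e^(−nkτ) = 1 − e^(−7 × 0.01558 × 30.0) = 1 − e^(−3.271) = 1 − 0.03797 ≈ 0.962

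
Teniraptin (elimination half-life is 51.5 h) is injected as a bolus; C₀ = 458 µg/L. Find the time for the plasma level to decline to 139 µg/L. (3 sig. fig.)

88.6 hours

k = ln 2 / 51.5 = 0.01346 h⁻¹
C(t) = C₀ e^(−kt)  ⇒  t = ln(C₀/C) / k
t = ln(458/139) / 0.01346 = 1.192 / 0.01346 ≈ 88.6 hours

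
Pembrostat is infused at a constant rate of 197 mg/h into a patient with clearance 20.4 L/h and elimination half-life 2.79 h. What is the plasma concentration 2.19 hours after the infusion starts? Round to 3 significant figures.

4.05 mg/L

Css = rate / CL = 197 / 20.4 = 9.657 mg/L
k = ln 2 / 2.79 = 0.2484 h⁻¹
C(t) = Css (1 − e^(−kt)) = 9.657 × (1 − e^(−0.5441)) = 9.657 × 0.4196 ≈ 4.05 mg/L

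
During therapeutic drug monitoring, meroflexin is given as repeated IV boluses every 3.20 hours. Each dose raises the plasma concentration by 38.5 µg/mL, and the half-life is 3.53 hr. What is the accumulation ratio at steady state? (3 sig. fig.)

2.14

k = ln 2 / 3.53 = 0.1964 hr⁻¹
Fraction remaining after one interval: e^(−kτ) = e^(−0.1964 × 3.20) = 0.5335
R = 1 / (1 − 0.5335) = 1 / 0.4665 ≈ 2.14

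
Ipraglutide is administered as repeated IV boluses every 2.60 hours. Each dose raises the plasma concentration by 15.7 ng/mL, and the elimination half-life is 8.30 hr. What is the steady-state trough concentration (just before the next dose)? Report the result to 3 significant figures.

k = ln 2 / 8.30 = 0.08351 hr⁻¹
Fraction remaining after one interval: e^(−kτ) = e^(−0.08351 × 2.60) = 0.8048
R = 1 / (1 − 0.8048) = 5.124
Css,max = 15.7 × 5.124 = 80.44 ng/mL
Css,min = Css,max × e^(−kτ) = 80.44 × 0.8048 ≈ 64.7 ng/mL

64.7 ng/mL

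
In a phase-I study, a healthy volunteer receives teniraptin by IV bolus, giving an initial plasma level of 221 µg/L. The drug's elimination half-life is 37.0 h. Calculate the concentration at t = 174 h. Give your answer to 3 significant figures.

k = ln 2 / 37.0 = 0.01873 h⁻¹
C(t) = C₀ e^(−kt) = 221 × e^(−0.01873 × 174) = 221 × e^(−3.260) = 221 × 0.03840 ≈ 8.49 µg/L

8.49 µg/L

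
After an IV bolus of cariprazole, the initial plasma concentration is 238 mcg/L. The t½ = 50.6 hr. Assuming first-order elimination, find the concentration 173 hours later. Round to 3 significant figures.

22.3 mcg/L

k = ln 2 / 50.6 = 0.01370 hr⁻¹
173 hr is 3.419 half-lives, so C = 238 × (1/2)^3.419 = 238 × 0.09349 ≈ 22.3 mcg/L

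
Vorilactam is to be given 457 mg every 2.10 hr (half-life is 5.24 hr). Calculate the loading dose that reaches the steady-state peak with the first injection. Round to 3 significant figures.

1880 mg

k = ln 2 / 5.24 = 0.1323 hr⁻¹
Accumulation ratio R = 1 / (1 − e^(−kτ)) = 1 / (1 − e^(−0.1323×2.10)) = 1 / (1 − 0.7575) = 4.123
Loading dose = maintenance dose × R = 457 × 4.123 ≈ 1880 mg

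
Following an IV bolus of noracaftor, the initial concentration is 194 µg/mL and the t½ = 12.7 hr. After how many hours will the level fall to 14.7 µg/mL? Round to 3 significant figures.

47.3 hours

k = ln 2 / 12.7 = 0.05458 hr⁻¹
C(t) = C₀ e^(−kt)  ⇒  t = ln(C₀/C) / k
t = ln(194/14.7) / 0.05458 = 2.580 / 0.05458 ≈ 47.3 hours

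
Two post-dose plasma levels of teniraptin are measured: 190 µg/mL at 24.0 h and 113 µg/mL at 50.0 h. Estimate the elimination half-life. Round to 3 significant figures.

k = ln(C₁/C₂) / (t₂ − t₁) = ln(190/113) / (50.0 − 24.0)
  = 0.5196 / 26.00 = 0.01999 h⁻¹
t½ = ln 2 / k = ln 2 / 0.01999 ≈ 34.7 hours

34.7 hours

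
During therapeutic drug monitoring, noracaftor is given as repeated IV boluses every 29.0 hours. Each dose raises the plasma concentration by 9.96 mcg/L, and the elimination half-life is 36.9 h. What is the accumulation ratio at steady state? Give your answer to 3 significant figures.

2.38

k = ln 2 / 36.9 = 0.01878 h⁻¹
Fraction remaining after one interval: e^(−kτ) = e^(−0.01878 × 29.0) = 0.5800
R = 1 / (1 − 0.5800) = 1 / 0.4200 ≈ 2.38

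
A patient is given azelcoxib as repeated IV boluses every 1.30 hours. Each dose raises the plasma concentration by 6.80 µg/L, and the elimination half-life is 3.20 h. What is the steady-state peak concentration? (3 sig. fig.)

k = ln 2 / 3.20 = 0.2166 h⁻¹
Fraction remaining after one interval: e^(−kτ) = e^(−0.2166 × 1.30) = 0.7546
R = 1 / (1 − 0.7546) = 4.075
Css,max = 6.80 × 4.075 ≈ 27.7 µg/L

27.7 µg/L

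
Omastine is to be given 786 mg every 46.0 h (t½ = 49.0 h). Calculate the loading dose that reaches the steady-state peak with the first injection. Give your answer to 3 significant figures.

k = ln 2 / 49.0 = 0.01415 h⁻¹
Accumulation ratio R = 1 / (1 − e^(−kτ)) = 1 / (1 − e^(−0.01415×46.0)) = 1 / (1 − 0.5217) = 2.091
Loading dose = maintenance dose × R = 786 × 2.091 ≈ 1640 mg

1640 mg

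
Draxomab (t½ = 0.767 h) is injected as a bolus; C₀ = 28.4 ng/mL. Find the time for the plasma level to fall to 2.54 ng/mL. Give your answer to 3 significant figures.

k = ln 2 / 0.767 = 0.9037 h⁻¹
C(t) = C₀ e^(−kt)  ⇒  t = ln(C₀/C) / k
t = ln(28.4/2.54) / 0.9037 = 2.414 / 0.9037 ≈ 2.67 hours

2.67 hours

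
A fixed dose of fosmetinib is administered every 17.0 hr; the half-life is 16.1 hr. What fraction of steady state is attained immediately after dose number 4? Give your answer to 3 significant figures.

k = ln 2 / 16.1 = 0.04305 hr⁻¹
f_n = 1 − e^(−nkτ) = 1 − e^(−4 × 0.04305 × 17.0) = 1 − e^(−2.928) = 1 − 0.05353 ≈ 0.946

0.946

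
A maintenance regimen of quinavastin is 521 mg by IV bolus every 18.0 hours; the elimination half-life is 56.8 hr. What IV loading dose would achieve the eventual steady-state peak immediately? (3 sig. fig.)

2640 mg

k = ln 2 / 56.8 = 0.01220 hr⁻¹
Accumulation ratio R = 1 / (1 − e^(−kτ)) = 1 / (1 − e^(−0.01220×18.0)) = 1 / (1 − 0.8028) = 5.071
Loading dose = maintenance dose × R = 521 × 5.071 ≈ 2640 mg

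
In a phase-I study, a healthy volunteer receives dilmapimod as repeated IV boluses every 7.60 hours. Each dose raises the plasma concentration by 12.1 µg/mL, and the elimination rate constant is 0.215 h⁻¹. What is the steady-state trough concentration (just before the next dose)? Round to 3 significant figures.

2.93 µg/mL

Fraction remaining after one interval: e^(−kτ) = e^(−0.2150 × 7.60) = 0.1951
R = 1 / (1 − 0.1951) = 1.242
Css,max = 12.1 × 1.242 = 15.03 µg/mL
Css,min = Css,max × e^(−kτ) = 15.03 × 0.1951 ≈ 2.93 µg/mL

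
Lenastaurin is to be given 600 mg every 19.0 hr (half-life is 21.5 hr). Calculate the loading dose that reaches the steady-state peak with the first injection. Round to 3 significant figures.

k = ln 2 / 21.5 = 0.03224 hr⁻¹
Accumulation ratio R = 1 / (1 − e^(−kτ)) = 1 / (1 − e^(−0.03224×19.0)) = 1 / (1 − 0.5420) = 2.183
Loading dose = maintenance dose × R = 600 × 2.183 ≈ 1310 mg

1310 mg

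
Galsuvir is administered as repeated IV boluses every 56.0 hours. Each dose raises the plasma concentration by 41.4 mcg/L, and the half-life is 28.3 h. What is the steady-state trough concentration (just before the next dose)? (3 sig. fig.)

14.1 mcg/L

k = ln 2 / 28.3 = 0.02449 h⁻¹
Fraction remaining after one interval: e^(−kτ) = e^(−0.02449 × 56.0) = 0.2537
R = 1 / (1 − 0.2537) = 1.340
Css,max = 41.4 × 1.340 = 55.47 mcg/L
Css,min = Css,max × e^(−kτ) = 55.47 × 0.2537 ≈ 14.1 mcg/L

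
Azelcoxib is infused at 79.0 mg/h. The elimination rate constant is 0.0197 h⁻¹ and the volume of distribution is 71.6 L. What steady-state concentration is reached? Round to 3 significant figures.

CL = k · V = 0.0197 × 71.6 = 1.411 L/h
Css = rate / CL = 79.0 / 1.411 ≈ 56.0 µg/mL

56.0 µg/mL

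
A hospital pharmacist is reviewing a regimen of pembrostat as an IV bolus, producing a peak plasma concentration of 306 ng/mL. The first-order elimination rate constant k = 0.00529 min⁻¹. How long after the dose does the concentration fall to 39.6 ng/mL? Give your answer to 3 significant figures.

387 minutes

C(t) = C₀ e^(−kt)  ⇒  t = ln(C₀/C) / k
t = ln(306/39.6) / 0.005290 = 2.045 / 0.005290 ≈ 387 minutes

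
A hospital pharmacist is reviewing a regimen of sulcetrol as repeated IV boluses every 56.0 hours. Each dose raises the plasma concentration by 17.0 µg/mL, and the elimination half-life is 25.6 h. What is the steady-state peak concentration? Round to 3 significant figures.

k = ln 2 / 25.6 = 0.02708 h⁻¹
Fraction remaining after one interval: e^(−kτ) = e^(−0.02708 × 56.0) = 0.2195
R = 1 / (1 − 0.2195) = 1.281
Css,max = 17.0 × 1.281 ≈ 21.8 µg/mL

21.8 µg/mL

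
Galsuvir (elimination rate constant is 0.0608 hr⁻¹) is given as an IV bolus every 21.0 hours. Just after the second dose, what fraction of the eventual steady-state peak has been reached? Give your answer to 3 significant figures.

0.922

f_n = 1 − e^(−nkτ) = 1 − e^(−2 × 0.06080 × 21.0) = 1 − e^(−2.554) = 1 − 0.07780 ≈ 0.922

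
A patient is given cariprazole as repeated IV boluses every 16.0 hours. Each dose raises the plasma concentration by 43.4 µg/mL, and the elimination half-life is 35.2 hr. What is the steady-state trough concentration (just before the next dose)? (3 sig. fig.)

117 µg/mL

k = ln 2 / 35.2 = 0.01969 hr⁻¹
Fraction remaining after one interval: e^(−kτ) = e^(−0.01969 × 16.0) = 0.7297
R = 1 / (1 − 0.7297) = 3.700
Css,max = 43.4 × 3.700 = 160.6 µg/mL
Css,min = Css,max × e^(−kτ) = 160.6 × 0.7297 ≈ 117 µg/mL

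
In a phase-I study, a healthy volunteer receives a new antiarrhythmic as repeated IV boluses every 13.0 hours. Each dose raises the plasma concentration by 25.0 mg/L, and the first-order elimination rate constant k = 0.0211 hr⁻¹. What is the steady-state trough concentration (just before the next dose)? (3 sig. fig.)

Fraction remaining after one interval: e^(−kτ) = e^(−0.02110 × 13.0) = 0.7601
R = 1 / (1 − 0.7601) = 4.168
Css,max = 25.0 × 4.168 = 104.2 mg/L
Css,min = Css,max × e^(−kτ) = 104.2 × 0.7601 ≈ 79.2 mg/L

79.2 mg/L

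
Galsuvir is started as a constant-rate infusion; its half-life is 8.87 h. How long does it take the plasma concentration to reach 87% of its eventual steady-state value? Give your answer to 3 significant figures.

26.1 hours

k = ln 2 / 8.87 = 0.07815 h⁻¹
f = 1 − e^(−kt)  ⇒  t = −ln(1 − f) / k
t = −ln(1 − 0.87) / 0.07815 = 2.040 / 0.07815 ≈ 26.1 hours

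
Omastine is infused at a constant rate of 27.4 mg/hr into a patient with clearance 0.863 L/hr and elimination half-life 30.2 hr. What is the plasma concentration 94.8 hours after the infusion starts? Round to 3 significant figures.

28.1 mg/L

Css = rate / CL = 27.4 / 0.863 = 31.75 mg/L
k = ln 2 / 30.2 = 0.02295 hr⁻¹
C(t) = Css (1 − e^(−kt)) = 31.75 × (1 − e^(−2.176)) = 31.75 × 0.8865 ≈ 28.1 mg/L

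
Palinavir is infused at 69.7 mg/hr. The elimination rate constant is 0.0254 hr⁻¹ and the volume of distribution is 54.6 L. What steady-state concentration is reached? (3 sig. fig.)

50.3 mg/L

CL = k · V = 0.0254 × 54.6 = 1.387 L/hr
Css = rate / CL = 69.7 / 1.387 ≈ 50.3 mg/L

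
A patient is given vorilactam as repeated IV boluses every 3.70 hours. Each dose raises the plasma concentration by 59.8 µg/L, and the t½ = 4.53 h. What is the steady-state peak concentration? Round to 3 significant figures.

k = ln 2 / 4.53 = 0.1530 h⁻¹
Fraction remaining after one interval: e^(−kτ) = e^(−0.1530 × 3.70) = 0.5677
R = 1 / (1 − 0.5677) = 2.313
Css,max = 59.8 × 2.313 ≈ 138 µg/L

138 µg/L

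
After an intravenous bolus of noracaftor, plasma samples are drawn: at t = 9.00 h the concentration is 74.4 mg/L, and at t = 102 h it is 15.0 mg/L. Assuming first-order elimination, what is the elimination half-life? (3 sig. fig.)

40.3 hours

k = ln(C₁/C₂) / (t₂ − t₁) = ln(74.4/15.0) / (102 − 9.00)
  = 1.601 / 93.00 = 0.01722 h⁻¹
t½ = ln 2 / k = ln 2 / 0.01722 ≈ 40.3 hours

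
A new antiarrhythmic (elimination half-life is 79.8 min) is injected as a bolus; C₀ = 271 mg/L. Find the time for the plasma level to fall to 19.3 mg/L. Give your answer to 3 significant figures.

k = ln 2 / 79.8 = 0.008686 min⁻¹
C(t) = C₀ e^(−kt)  ⇒  t = ln(C₀/C) / k
t = ln(271/19.3) / 0.008686 = 2.642 / 0.008686 ≈ 304 minutes

304 minutes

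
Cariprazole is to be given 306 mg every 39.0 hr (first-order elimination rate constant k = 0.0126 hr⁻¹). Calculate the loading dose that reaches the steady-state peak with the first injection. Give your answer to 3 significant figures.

788 mg

Accumulation ratio R = 1 / (1 − e^(−kτ)) = 1 / (1 − e^(−0.01260×39.0)) = 1 / (1 − 0.6118) = 2.576
Loading dose = maintenance dose × R = 306 × 2.576 ≈ 788 mg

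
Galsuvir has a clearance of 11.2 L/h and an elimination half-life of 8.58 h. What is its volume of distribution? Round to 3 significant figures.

139 L

k = ln 2 / t½ = ln 2 / 8.58 = 0.08079 h⁻¹
V = CL / k = 11.2 / 0.08079 ≈ 139 L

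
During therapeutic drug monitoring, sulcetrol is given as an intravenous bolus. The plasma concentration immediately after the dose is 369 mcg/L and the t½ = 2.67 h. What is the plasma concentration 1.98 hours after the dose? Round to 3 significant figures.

k = ln 2 / 2.67 = 0.2596 h⁻¹
1.98 h is 0.7416 half-lives, so C = 369 × (1/2)^0.7416 = 369 × 0.5981 ≈ 221 mcg/L

221 mcg/L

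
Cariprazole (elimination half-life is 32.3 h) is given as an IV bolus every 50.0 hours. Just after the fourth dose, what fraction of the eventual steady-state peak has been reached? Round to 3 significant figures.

k = ln 2 / 32.3 = 0.02146 h⁻¹
f_n = 1 − e^(−nkτ) = 1 − e^(−4 × 0.02146 × 50.0) = 1 − e^(−4.292) = 1 − 0.01368 ≈ 0.986

0.986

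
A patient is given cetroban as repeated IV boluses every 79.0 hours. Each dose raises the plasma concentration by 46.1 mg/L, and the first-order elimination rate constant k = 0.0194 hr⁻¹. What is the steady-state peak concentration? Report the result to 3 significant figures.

Fraction remaining after one interval: e^(−kτ) = e^(−0.01940 × 79.0) = 0.2160
R = 1 / (1 − 0.2160) = 1.275
Css,max = 46.1 × 1.275 ≈ 58.8 mg/L

58.8 mg/L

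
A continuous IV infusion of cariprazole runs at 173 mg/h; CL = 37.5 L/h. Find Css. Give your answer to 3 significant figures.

4.61 mg/L

Css = infusion rate / CL = 173 / 37.5 ≈ 4.61 mg/L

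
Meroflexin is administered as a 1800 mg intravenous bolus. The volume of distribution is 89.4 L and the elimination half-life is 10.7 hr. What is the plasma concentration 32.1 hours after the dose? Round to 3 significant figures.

2.52 mg/L

C₀ = dose / V = 1800 / 89.4 = 20.13 mg/L
k = ln 2 / 10.7 = 0.06478 hr⁻¹
C(t) = C₀ e^(−kt) = 20.13 × e^(−0.06478 × 32.1) = 20.13 × e^(−2.079) = 20.13 × 0.1250 ≈ 2.52 mg/L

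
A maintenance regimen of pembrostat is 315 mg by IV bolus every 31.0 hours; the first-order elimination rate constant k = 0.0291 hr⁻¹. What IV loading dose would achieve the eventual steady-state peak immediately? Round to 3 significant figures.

530 mg

Accumulation ratio R = 1 / (1 − e^(−kτ)) = 1 / (1 − e^(−0.02910×31.0)) = 1 / (1 − 0.4057) = 1.683
Loading dose = maintenance dose × R = 315 × 1.683 ≈ 530 mg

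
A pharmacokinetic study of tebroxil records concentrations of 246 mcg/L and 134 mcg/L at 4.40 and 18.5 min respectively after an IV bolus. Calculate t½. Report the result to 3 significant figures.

16.1 minutes

k = ln(C₁/C₂) / (t₂ − t₁) = ln(246/134) / (18.5 − 4.40)
  = 0.6075 / 14.10 = 0.04308 min⁻¹
t½ = ln 2 / k = ln 2 / 0.04308 ≈ 16.1 minutes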